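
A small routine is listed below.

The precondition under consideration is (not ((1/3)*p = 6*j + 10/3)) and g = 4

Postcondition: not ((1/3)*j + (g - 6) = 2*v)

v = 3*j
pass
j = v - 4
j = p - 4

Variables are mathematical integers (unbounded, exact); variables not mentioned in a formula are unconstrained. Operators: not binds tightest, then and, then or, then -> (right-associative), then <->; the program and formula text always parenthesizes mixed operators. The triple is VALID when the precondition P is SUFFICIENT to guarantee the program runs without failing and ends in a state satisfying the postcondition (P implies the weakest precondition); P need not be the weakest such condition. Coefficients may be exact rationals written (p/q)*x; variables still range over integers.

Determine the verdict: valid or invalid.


Working backward. After the program, the postcondition not ((1/3)*j + (g - 6) = 2*v) must hold; in canonical form it is not (g + (1/3)*j = 2*v + 6).
Before j := p - 4: not (g + (1/3)*p = 2*v + 22/3)
Before j := v - 4: not (g + (1/3)*p = 2*v + 22/3)
Before skip: not (g + (1/3)*p = 2*v + 22/3)
Before v := 3*j: not (g + (1/3)*p = 6*j + 22/3)
The weakest precondition is not (g + (1/3)*p = 6*j + 22/3).
Check whether (not ((1/3)*p = 6*j + 10/3)) and g = 4 implies it.
Every state satisfying the precondition satisfies the weakest precondition: the implication holds.
Answer: valid


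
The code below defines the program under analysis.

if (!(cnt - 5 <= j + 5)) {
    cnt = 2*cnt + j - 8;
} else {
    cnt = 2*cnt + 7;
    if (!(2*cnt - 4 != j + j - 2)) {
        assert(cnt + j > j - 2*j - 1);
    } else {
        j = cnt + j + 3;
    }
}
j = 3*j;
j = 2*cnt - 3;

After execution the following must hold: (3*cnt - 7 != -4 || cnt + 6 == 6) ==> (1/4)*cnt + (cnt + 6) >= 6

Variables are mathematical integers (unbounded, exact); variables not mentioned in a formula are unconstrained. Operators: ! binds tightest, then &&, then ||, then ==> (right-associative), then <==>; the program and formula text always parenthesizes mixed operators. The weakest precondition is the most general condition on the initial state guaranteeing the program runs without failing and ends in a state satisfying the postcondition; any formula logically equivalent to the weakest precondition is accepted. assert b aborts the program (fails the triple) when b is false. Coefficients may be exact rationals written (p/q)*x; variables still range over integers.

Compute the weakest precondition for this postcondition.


Working backward. After the program, the postcondition (3*cnt - 7 != -4 || cnt + 6 == 6) ==> (1/4)*cnt + (cnt + 6) >= 6 must hold; in canonical form it is (3*cnt != 3 || cnt == 0) ==> (5/4)*cnt >= 0.
Before j := 2*cnt - 3: (3*cnt != 3 || cnt == 0) ==> (5/4)*cnt >= 0
Before j := 3*j: (3*cnt != 3 || cnt == 0) ==> (5/4)*cnt >= 0
Then branch requires (6*cnt + 3*j != 27 || 2*cnt + j == 8) ==> (5/2)*cnt + (5/4)*j >= 10; else branch requires ((!(4*cnt != 2*j - 12)) ==> (2*cnt + 2*j > -8 && ((6*cnt != -18 || 2*cnt == -7) ==> (5/2)*cnt >= -35/4))) && (4*cnt != 2*j - 12 ==> ((6*cnt != -18 || 2*cnt == -7) ==> (5/2)*cnt >= -35/4)).
Before the if: ((!(cnt <= j + 10)) ==> ((6*cnt + 3*j != 27 || 2*cnt + j == 8) ==> (5/2)*cnt + (5/4)*j >= 10)) && (cnt <= j + 10 ==> (((!(4*cnt != 2*j - 12)) ==> (2*cnt + 2*j > -8 && ((6*cnt != -18 || 2*cnt == -7) ==> (5/2)*cnt >= -35/4))) && (4*cnt != 2*j - 12 ==> ((6*cnt != -18 || 2*cnt == -7) ==> (5/2)*cnt >= -35/4))))
Answer: WP = ((!(cnt <= j + 10)) ==> ((6*cnt + 3*j != 27 || 2*cnt + j == 8) ==> (5/2)*cnt + (5/4)*j >= 10)) && (cnt <= j + 10 ==> (((!(4*cnt != 2*j - 12)) ==> (2*cnt + 2*j > -8 && ((6*cnt != -18 || 2*cnt == -7) ==> (5/2)*cnt >= -35/4))) && (4*cnt != 2*j - 12 ==> ((6*cnt != -18 || 2*cnt == -7) ==> (5/2)*cnt >= -35/4))))


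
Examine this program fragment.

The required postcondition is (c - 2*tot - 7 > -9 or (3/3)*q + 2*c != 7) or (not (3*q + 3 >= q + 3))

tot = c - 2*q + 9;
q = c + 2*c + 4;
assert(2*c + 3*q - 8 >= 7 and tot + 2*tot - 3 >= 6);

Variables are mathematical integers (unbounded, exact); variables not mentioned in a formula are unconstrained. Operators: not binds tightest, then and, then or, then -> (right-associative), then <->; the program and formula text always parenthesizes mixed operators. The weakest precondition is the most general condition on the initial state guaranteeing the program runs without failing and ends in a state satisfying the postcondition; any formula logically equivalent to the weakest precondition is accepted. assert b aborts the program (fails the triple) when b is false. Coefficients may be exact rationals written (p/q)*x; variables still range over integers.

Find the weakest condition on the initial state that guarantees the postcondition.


Working backward. After the program, the postcondition (c - 2*tot - 7 > -9 or (3/3)*q + 2*c != 7) or (not (3*q + 3 >= q + 3)) must hold; in canonical form it is c > 2*tot - 2 or 2*c + q != 7 or (not (2*q >= 0)).
Before assert 2*c + 3*q - 8 >= 7 and tot + 2*tot - 3 >= 6: 2*c + 3*q >= 15 and 3*tot >= 9 and (c > 2*tot - 2 or 2*c + q != 7 or (not (2*q >= 0)))
Before q := c + 2*c + 4: 11*c >= 3 and 3*tot >= 9 and (c > 2*tot - 2 or 5*c != 3 or (not (6*c >= -8)))
Before tot := c - 2*q + 9: 11*c >= 3 and 3*c >= 6*q - 18 and (4*q > c + 16 or 5*c != 3 or (not (6*c >= -8)))
Answer: WP = 11*c >= 3 and 3*c >= 6*q - 18 and (4*q > c + 16 or 5*c != 3 or (not (6*c >= -8)))


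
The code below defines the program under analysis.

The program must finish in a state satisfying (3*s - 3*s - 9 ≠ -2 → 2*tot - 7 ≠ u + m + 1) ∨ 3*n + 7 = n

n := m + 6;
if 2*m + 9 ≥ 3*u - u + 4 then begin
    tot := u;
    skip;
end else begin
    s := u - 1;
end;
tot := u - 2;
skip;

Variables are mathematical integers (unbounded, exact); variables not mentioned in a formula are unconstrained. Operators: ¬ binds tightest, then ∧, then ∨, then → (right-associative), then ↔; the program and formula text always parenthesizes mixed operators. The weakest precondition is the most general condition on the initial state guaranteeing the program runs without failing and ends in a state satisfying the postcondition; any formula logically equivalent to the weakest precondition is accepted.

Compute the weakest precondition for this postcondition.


Working backward. After the program, the postcondition (3*s - 3*s - 9 ≠ -2 → 2*tot - 7 ≠ u + m + 1) ∨ 3*n + 7 = n must hold; in canonical form it is 2*tot ≠ m + u + 8 ∨ 2*n = -7.
Before skip: 2*tot ≠ m + u + 8 ∨ 2*n = -7
Before tot := u - 2: u ≠ m + 12 ∨ 2*n = -7
Then branch requires u ≠ m + 12 ∨ 2*n = -7; else branch requires u ≠ m + 12 ∨ 2*n = -7.
Before the if: (2*m ≥ 2*u - 5 → (u ≠ m + 12 ∨ 2*n = -7)) ∧ ((¬(2*m ≥ 2*u - 5)) → (u ≠ m + 12 ∨ 2*n = -7))
Before n := m + 6: (2*m ≥ 2*u - 5 → (u ≠ m + 12 ∨ 2*m = -19)) ∧ ((¬(2*m ≥ 2*u - 5)) → (u ≠ m + 12 ∨ 2*m = -19))
Answer: WP = (2*m ≥ 2*u - 5 → (u ≠ m + 12 ∨ 2*m = -19)) ∧ ((¬(2*m ≥ 2*u - 5)) → (u ≠ m + 12 ∨ 2*m = -19))


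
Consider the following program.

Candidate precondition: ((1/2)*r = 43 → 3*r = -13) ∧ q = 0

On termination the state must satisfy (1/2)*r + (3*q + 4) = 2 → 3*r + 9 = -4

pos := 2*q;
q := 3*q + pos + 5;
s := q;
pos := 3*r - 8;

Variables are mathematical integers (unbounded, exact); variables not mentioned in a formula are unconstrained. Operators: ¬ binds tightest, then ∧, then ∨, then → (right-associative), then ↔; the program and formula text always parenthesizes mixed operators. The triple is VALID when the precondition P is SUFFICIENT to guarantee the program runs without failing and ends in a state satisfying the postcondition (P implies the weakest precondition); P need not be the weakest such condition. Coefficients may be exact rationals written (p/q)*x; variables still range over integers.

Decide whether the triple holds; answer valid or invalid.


Working backward. After the program, the postcondition (1/2)*r + (3*q + 4) = 2 → 3*r + 9 = -4 must hold; in canonical form it is 3*q + (1/2)*r = -2 → 3*r = -13.
Before pos := 3*r - 8: 3*q + (1/2)*r = -2 → 3*r = -13
Before s := q: 3*q + (1/2)*r = -2 → 3*r = -13
Before q := 3*q + pos + 5: 3*pos + 9*q + (1/2)*r = -17 → 3*r = -13
Before pos := 2*q: 15*q + (1/2)*r = -17 → 3*r = -13
The weakest precondition is 15*q + (1/2)*r = -17 → 3*r = -13.
Check whether ((1/2)*r = 43 → 3*r = -13) ∧ q = 0 implies it.
Countermodel: at the initial state q = 0, r = -34, the precondition holds but the weakest precondition fails.
Answer: invalid


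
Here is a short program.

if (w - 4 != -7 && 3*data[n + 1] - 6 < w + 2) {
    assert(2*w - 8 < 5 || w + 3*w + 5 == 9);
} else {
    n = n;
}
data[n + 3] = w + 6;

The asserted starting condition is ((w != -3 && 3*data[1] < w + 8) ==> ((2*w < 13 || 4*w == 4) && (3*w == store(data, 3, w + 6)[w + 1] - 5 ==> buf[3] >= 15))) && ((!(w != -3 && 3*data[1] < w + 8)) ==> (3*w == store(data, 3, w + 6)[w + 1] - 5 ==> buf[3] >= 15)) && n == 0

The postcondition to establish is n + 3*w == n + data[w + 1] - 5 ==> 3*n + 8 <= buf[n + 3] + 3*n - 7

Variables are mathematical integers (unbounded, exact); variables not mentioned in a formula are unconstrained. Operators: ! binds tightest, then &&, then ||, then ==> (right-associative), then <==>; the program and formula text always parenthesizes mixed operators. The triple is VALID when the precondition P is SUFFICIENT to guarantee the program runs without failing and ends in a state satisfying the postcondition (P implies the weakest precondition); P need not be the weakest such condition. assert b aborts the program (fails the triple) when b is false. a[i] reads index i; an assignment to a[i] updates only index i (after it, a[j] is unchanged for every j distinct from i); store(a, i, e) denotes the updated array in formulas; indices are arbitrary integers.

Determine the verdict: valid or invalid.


Working backward. After the program, the postcondition n + 3*w == n + data[w + 1] - 5 ==> 3*n + 8 <= buf[n + 3] + 3*n - 7 must hold; in canonical form it is 3*w == data[w + 1] - 5 ==> buf[n + 3] >= 15.
Before data[n + 3] := w + 6: 3*w == store(data, n + 3, w + 6)[w + 1] - 5 ==> buf[n + 3] >= 15
Then branch requires (2*w < 13 || 4*w == 4) && (3*w == store(data, n + 3, w + 6)[w + 1] - 5 ==> buf[n + 3] >= 15); else branch requires 3*w == store(data, n + 3, w + 6)[w + 1] - 5 ==> buf[n + 3] >= 15.
Before the if: ((w != -3 && 3*data[n + 1] < w + 8) ==> ((2*w < 13 || 4*w == 4) && (3*w == store(data, n + 3, w + 6)[w + 1] - 5 ==> buf[n + 3] >= 15))) && ((!(w != -3 && 3*data[n + 1] < w + 8)) ==> (3*w == store(data, n + 3, w + 6)[w + 1] - 5 ==> buf[n + 3] >= 15))
The weakest precondition is ((w != -3 && 3*data[n + 1] < w + 8) ==> ((2*w < 13 || 4*w == 4) && (3*w == store(data, n + 3, w + 6)[w + 1] - 5 ==> buf[n + 3] >= 15))) && ((!(w != -3 && 3*data[n + 1] < w + 8)) ==> (3*w == store(data, n + 3, w + 6)[w + 1] - 5 ==> buf[n + 3] >= 15)).
Check whether ((w != -3 && 3*data[1] < w + 8) ==> ((2*w < 13 || 4*w == 4) && (3*w == store(data, 3, w + 6)[w + 1] - 5 ==> buf[3] >= 15))) && ((!(w != -3 && 3*data[1] < w + 8)) ==> (3*w == store(data, 3, w + 6)[w + 1] - 5 ==> buf[3] >= 15)) && n == 0 implies it.
Every state satisfying the precondition satisfies the weakest precondition: the implication holds.
Answer: valid


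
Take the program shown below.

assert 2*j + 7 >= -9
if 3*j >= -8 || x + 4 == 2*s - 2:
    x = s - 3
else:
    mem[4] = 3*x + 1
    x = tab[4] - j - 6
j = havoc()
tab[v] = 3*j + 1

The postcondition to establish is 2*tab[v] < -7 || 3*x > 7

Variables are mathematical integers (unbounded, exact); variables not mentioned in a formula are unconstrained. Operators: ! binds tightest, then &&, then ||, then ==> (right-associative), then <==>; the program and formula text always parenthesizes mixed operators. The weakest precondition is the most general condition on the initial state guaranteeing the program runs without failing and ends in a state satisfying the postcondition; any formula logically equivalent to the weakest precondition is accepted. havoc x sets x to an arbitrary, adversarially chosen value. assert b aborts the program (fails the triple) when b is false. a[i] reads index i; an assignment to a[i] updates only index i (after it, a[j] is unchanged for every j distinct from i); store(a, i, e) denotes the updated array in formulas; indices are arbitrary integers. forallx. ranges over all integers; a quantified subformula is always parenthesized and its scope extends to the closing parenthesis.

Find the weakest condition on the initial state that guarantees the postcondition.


Working backward. After the program, 2*tab[v] < -7 || 3*x > 7 must hold.
Before tab[v] := 3*j + 1: 2*store(tab, v, 3*j + 1)[v] < -7 || 3*x > 7
Before havoc j: forall j_1. (2*store(tab, v, 3*j_1 + 1)[v] < -7 || 3*x > 7)
Then branch requires forall j_1. (2*store(tab, v, 3*j_1 + 1)[v] < -7 || 3*s > 16); else branch requires forall j_1. (2*store(tab, v, 3*j_1 + 1)[v] < -7 || 3*tab[4] > 3*j + 25).
Before the if: ((3*j >= -8 || x == 2*s - 6) ==> (forall j_1. (2*store(tab, v, 3*j_1 + 1)[v] < -7 || 3*s > 16))) && ((!(3*j >= -8 || x == 2*s - 6)) ==> (forall j_1. (2*store(tab, v, 3*j_1 + 1)[v] < -7 || 3*tab[4] > 3*j + 25)))
Before assert 2*j + 7 >= -9: 2*j >= -16 && ((3*j >= -8 || x == 2*s - 6) ==> (forall j_1. (2*store(tab, v, 3*j_1 + 1)[v] < -7 || 3*s > 16))) && ((!(3*j >= -8 || x == 2*s - 6)) ==> (forall j_1. (2*store(tab, v, 3*j_1 + 1)[v] < -7 || 3*tab[4] > 3*j + 25)))
Answer: WP = 2*j >= -16 && ((3*j >= -8 || x == 2*s - 6) ==> (forall j_1. (2*store(tab, v, 3*j_1 + 1)[v] < -7 || 3*s > 16))) && ((!(3*j >= -8 || x == 2*s - 6)) ==> (forall j_1. (2*store(tab, v, 3*j_1 + 1)[v] < -7 || 3*tab[4] > 3*j + 25)))


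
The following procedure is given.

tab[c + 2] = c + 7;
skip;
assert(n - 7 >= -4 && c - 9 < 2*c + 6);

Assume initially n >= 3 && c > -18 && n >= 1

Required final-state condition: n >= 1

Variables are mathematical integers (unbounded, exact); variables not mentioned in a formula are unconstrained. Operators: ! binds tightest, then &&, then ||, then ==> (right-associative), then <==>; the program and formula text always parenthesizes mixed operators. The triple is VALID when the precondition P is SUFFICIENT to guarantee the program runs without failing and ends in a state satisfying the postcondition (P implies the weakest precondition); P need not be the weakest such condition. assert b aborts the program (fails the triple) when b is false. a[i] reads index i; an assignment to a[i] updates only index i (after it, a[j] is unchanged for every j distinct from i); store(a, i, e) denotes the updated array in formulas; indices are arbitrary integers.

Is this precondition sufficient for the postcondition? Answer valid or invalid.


Working backward. After the program, n >= 1 must hold.
Before assert n - 7 >= -4 && c - 9 < 2*c + 6: n >= 3 && c > -15 && n >= 1
Before skip: n >= 3 && c > -15 && n >= 1
Before tab[c + 2] := c + 7: n >= 3 && c > -15 && n >= 1
The weakest precondition is n >= 3 && c > -15 && n >= 1.
Check whether n >= 3 && c > -18 && n >= 1 implies it.
Countermodel: at the initial state c = -15, n = 3, the precondition holds but the weakest precondition fails.
Answer: invalid


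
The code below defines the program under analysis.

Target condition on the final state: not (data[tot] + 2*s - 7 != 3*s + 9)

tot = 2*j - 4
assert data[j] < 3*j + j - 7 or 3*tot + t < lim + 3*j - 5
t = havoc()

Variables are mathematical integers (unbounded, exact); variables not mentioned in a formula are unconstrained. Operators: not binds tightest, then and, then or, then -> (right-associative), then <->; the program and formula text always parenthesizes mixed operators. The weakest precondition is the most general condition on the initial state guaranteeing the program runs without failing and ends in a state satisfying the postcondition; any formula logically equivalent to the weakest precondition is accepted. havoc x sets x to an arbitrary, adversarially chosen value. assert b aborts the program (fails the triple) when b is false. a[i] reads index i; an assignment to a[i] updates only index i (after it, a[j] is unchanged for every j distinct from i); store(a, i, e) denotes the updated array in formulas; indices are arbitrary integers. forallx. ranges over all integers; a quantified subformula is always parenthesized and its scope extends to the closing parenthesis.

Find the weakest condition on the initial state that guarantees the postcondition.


Working backward. After the program, the postcondition not (data[tot] + 2*s - 7 != 3*s + 9) must hold; in canonical form it is not (data[tot] != s + 16).
Before havoc t: not (data[tot] != s + 16)
Before assert data[j] < 3*j + j - 7 or 3*tot + t < lim + 3*j - 5: (data[j] < 4*j - 7 or t + 3*tot < 3*j + lim - 5) and (not (data[tot] != s + 16))
Before tot := 2*j - 4: (data[j] < 4*j - 7 or 3*j + t < lim + 7) and (not (data[2*j - 4] != s + 16))
Answer: WP = (data[j] < 4*j - 7 or 3*j + t < lim + 7) and (not (data[2*j - 4] != s + 16))


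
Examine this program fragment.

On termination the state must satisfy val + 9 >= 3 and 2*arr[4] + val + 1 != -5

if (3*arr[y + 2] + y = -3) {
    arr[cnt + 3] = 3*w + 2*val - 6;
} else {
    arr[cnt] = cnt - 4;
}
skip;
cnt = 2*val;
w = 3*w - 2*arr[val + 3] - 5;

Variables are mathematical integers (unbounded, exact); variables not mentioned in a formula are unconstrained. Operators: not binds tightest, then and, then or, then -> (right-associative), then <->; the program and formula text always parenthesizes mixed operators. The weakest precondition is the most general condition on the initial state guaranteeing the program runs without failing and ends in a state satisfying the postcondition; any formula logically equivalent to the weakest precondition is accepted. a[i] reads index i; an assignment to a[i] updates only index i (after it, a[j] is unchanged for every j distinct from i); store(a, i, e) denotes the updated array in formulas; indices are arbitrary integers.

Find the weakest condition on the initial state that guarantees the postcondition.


Working backward. After the program, the postcondition val + 9 >= 3 and 2*arr[4] + val + 1 != -5 must hold; in canonical form it is val >= -6 and 2*arr[4] + val != -6.
Before w := 3*w - 2*arr[val + 3] - 5: val >= -6 and 2*arr[4] + val != -6
Before cnt := 2*val: val >= -6 and 2*arr[4] + val != -6
Before skip: val >= -6 and 2*arr[4] + val != -6
Then branch requires val >= -6 and 2*store(arr, cnt + 3, 2*val + 3*w - 6)[4] + val != -6; else branch requires val >= -6 and 2*store(arr, cnt, cnt - 4)[4] + val != -6.
Before the if: (3*arr[y + 2] + y = -3 -> (val >= -6 and 2*store(arr, cnt + 3, 2*val + 3*w - 6)[4] + val != -6)) and ((not (3*arr[y + 2] + y = -3)) -> (val >= -6 and 2*store(arr, cnt, cnt - 4)[4] + val != -6))
Answer: WP = (3*arr[y + 2] + y = -3 -> (val >= -6 and 2*store(arr, cnt + 3, 2*val + 3*w - 6)[4] + val != -6)) and ((not (3*arr[y + 2] + y = -3)) -> (val >= -6 and 2*store(arr, cnt, cnt - 4)[4] + val != -6))


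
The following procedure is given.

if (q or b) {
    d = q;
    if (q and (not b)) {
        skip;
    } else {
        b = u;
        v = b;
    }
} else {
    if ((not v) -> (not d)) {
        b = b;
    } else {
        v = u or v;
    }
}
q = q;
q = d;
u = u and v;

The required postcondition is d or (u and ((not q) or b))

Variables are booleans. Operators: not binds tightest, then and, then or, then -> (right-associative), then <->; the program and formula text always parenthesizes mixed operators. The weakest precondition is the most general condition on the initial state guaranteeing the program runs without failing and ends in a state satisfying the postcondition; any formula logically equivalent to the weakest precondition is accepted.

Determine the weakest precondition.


Working backward. After the program, d or (u and ((not q) or b)) must hold.
Before u := u and v: d or (u and v and ((not q) or b))
Before q := d: d or (u and v and ((not d) or b))
Before q := q: d or (u and v and ((not d) or b))
Then branch requires ((q and (not b)) -> (q or (u and v and ((not q) or b)))) and ((not (q and (not b))) -> (q or (u and ((not q) or u)))); else branch requires (((not v) -> (not d)) -> (d or (u and v and ((not d) or b)))) and ((not ((not v) -> (not d))) -> (d or (u and (u or v) and ((not d) or b)))).
Before the if: ((q or b) -> (((q and (not b)) -> (q or (u and v and ((not q) or b)))) and ((not (q and (not b))) -> (q or (u and ((not q) or u)))))) and ((not (q or b)) -> ((((not v) -> (not d)) -> (d or (u and v and ((not d) or b)))) and ((not ((not v) -> (not d))) -> (d or (u and (u or v) and ((not d) or b))))))
Answer: WP = ((q or b) -> (((q and (not b)) -> (q or (u and v and ((not q) or b)))) and ((not (q and (not b))) -> (q or (u and ((not q) or u)))))) and ((not (q or b)) -> ((((not v) -> (not d)) -> (d or (u and v and ((not d) or b)))) and ((not ((not v) -> (not d))) -> (d or (u and (u or v) and ((not d) or b))))))


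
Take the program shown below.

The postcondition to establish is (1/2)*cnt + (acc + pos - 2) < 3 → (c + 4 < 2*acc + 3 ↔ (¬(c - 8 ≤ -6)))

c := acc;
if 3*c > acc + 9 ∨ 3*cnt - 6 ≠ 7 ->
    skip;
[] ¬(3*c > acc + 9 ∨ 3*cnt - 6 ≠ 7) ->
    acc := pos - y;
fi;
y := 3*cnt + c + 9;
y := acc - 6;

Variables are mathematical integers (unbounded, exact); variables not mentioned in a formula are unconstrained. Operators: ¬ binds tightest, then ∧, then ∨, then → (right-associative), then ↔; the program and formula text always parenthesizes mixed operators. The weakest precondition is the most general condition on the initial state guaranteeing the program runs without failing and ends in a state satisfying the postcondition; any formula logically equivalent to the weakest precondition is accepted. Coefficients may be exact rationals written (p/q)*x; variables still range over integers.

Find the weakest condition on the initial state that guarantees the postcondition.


Working backward. After the program, the postcondition (1/2)*cnt + (acc + pos - 2) < 3 → (c + 4 < 2*acc + 3 ↔ (¬(c - 8 ≤ -6))) must hold; in canonical form it is acc + (1/2)*cnt + pos < 5 → (c < 2*acc - 1 ↔ (¬(c ≤ 2))).
Before y := acc - 6: acc + (1/2)*cnt + pos < 5 → (c < 2*acc - 1 ↔ (¬(c ≤ 2)))
Before y := 3*cnt + c + 9: acc + (1/2)*cnt + pos < 5 → (c < 2*acc - 1 ↔ (¬(c ≤ 2)))
Then branch requires acc + (1/2)*cnt + pos < 5 → (c < 2*acc - 1 ↔ (¬(c ≤ 2))); else branch requires (1/2)*cnt + 2*pos < y + 5 → (c + 2*y < 2*pos - 1 ↔ (¬(c ≤ 2))).
Before the if: ((3*c > acc + 9 ∨ 3*cnt ≠ 13) → (acc + (1/2)*cnt + pos < 5 → (c < 2*acc - 1 ↔ (¬(c ≤ 2))))) ∧ ((¬(3*c > acc + 9 ∨ 3*cnt ≠ 13)) → ((1/2)*cnt + 2*pos < y + 5 → (c + 2*y < 2*pos - 1 ↔ (¬(c ≤ 2)))))
Before c := acc: ((2*acc > 9 ∨ 3*cnt ≠ 13) → (acc + (1/2)*cnt + pos < 5 → (acc > 1 ↔ (¬(acc ≤ 2))))) ∧ ((¬(2*acc > 9 ∨ 3*cnt ≠ 13)) → ((1/2)*cnt + 2*pos < y + 5 → (acc + 2*y < 2*pos - 1 ↔ (¬(acc ≤ 2)))))
Answer: WP = ((2*acc > 9 ∨ 3*cnt ≠ 13) → (acc + (1/2)*cnt + pos < 5 → (acc > 1 ↔ (¬(acc ≤ 2))))) ∧ ((¬(2*acc > 9 ∨ 3*cnt ≠ 13)) → ((1/2)*cnt + 2*pos < y + 5 → (acc + 2*y < 2*pos - 1 ↔ (¬(acc ≤ 2)))))


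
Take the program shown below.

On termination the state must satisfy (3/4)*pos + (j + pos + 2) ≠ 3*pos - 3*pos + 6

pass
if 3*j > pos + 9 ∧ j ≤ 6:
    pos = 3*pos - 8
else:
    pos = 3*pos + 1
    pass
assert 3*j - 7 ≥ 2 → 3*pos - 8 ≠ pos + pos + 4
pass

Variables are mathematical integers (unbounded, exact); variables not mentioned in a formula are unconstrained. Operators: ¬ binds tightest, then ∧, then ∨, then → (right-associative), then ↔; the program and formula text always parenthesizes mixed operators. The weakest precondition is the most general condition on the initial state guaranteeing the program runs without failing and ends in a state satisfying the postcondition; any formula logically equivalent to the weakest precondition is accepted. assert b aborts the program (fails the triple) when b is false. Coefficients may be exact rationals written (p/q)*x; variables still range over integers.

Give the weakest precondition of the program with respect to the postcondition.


Working backward. After the program, the postcondition (3/4)*pos + (j + pos + 2) ≠ 3*pos - 3*pos + 6 must hold; in canonical form it is j + (7/4)*pos ≠ 4.
Before skip: j + (7/4)*pos ≠ 4
Before assert 3*j - 7 ≥ 2 → 3*pos - 8 ≠ pos + pos + 4: (3*j ≥ 9 → pos ≠ 12) ∧ j + (7/4)*pos ≠ 4
Then branch requires (3*j ≥ 9 → 3*pos ≠ 20) ∧ j + (21/4)*pos ≠ 18; else branch requires (3*j ≥ 9 → 3*pos ≠ 11) ∧ j + (21/4)*pos ≠ 9/4.
Before the if: ((3*j > pos + 9 ∧ j ≤ 6) → ((3*j ≥ 9 → 3*pos ≠ 20) ∧ j + (21/4)*pos ≠ 18)) ∧ ((¬(3*j > pos + 9 ∧ j ≤ 6)) → ((3*j ≥ 9 → 3*pos ≠ 11) ∧ j + (21/4)*pos ≠ 9/4))
Before skip: ((3*j > pos + 9 ∧ j ≤ 6) → ((3*j ≥ 9 → 3*pos ≠ 20) ∧ j + (21/4)*pos ≠ 18)) ∧ ((¬(3*j > pos + 9 ∧ j ≤ 6)) → ((3*j ≥ 9 → 3*pos ≠ 11) ∧ j + (21/4)*pos ≠ 9/4))
Answer: WP = ((3*j > pos + 9 ∧ j ≤ 6) → ((3*j ≥ 9 → 3*pos ≠ 20) ∧ j + (21/4)*pos ≠ 18)) ∧ ((¬(3*j > pos + 9 ∧ j ≤ 6)) → ((3*j ≥ 9 → 3*pos ≠ 11) ∧ j + (21/4)*pos ≠ 9/4))


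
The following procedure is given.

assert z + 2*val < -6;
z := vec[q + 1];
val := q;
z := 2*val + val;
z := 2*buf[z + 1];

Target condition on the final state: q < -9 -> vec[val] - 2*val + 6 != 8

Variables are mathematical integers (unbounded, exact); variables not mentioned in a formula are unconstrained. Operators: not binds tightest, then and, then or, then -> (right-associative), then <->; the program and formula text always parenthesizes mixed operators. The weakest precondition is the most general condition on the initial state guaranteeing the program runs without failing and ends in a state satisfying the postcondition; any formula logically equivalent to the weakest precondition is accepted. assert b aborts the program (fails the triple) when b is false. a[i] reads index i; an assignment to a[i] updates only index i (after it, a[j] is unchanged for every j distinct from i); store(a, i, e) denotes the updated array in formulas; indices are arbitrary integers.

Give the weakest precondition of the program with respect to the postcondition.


Working backward. After the program, the postcondition q < -9 -> vec[val] - 2*val + 6 != 8 must hold; in canonical form it is q < -9 -> vec[val] != 2*val + 2.
Before z := 2*buf[z + 1]: q < -9 -> vec[val] != 2*val + 2
Before z := 2*val + val: q < -9 -> vec[val] != 2*val + 2
Before val := q: q < -9 -> vec[q] != 2*q + 2
Before z := vec[q + 1]: q < -9 -> vec[q] != 2*q + 2
Before assert z + 2*val < -6: 2*val + z < -6 and (q < -9 -> vec[q] != 2*q + 2)
Answer: WP = 2*val + z < -6 and (q < -9 -> vec[q] != 2*q + 2)


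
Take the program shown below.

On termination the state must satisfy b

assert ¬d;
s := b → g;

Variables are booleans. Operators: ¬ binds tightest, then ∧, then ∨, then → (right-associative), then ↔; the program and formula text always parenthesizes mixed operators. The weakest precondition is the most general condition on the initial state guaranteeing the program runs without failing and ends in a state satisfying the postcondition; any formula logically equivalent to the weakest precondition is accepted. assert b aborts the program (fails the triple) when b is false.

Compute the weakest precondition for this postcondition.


Working backward. After the program, b must hold.
Before s := b → g: b
Before assert ¬d: (¬d) ∧ b
Answer: WP = (¬d) ∧ b


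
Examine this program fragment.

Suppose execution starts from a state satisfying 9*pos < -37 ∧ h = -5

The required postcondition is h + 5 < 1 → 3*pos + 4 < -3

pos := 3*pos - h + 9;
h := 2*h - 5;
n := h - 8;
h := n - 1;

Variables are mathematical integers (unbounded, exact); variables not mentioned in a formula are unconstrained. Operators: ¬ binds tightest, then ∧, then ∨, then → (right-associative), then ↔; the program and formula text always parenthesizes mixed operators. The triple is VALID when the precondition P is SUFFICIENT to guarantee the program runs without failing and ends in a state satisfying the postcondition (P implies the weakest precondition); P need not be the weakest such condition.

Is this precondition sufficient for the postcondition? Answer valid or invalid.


Working backward. After the program, the postcondition h + 5 < 1 → 3*pos + 4 < -3 must hold; in canonical form it is h < -4 → 3*pos < -7.
Before h := n - 1: n < -3 → 3*pos < -7
Before n := h - 8: h < 5 → 3*pos < -7
Before h := 2*h - 5: 2*h < 10 → 3*pos < -7
Before pos := 3*pos - h + 9: 2*h < 10 → 9*pos < 3*h - 34
The weakest precondition is 2*h < 10 → 9*pos < 3*h - 34.
Check whether 9*pos < -37 ∧ h = -5 implies it.
Countermodel: at the initial state h = -5, pos = -5, the precondition holds but the weakest precondition fails.
Answer: invalid


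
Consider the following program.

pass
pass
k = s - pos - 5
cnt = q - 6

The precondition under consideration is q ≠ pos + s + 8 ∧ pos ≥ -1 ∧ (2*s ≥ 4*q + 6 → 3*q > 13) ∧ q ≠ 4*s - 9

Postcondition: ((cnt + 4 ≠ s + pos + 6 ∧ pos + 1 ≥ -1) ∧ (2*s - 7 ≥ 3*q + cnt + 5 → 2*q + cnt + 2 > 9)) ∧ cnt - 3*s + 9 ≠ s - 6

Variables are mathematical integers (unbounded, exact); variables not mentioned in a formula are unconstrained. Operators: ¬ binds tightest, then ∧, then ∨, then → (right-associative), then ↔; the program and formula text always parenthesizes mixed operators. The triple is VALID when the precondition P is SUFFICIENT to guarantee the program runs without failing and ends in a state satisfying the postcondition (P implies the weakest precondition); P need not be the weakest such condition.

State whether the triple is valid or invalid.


Working backward. After the program, the postcondition ((cnt + 4 ≠ s + pos + 6 ∧ pos + 1 ≥ -1) ∧ (2*s - 7 ≥ 3*q + cnt + 5 → 2*q + cnt + 2 > 9)) ∧ cnt - 3*s + 9 ≠ s - 6 must hold; in canonical form it is cnt ≠ pos + s + 2 ∧ pos ≥ -2 ∧ (2*s ≥ cnt + 3*q + 12 → cnt + 2*q > 7) ∧ cnt ≠ 4*s - 15.
Before cnt := q - 6: q ≠ pos + s + 8 ∧ pos ≥ -2 ∧ (2*s ≥ 4*q + 6 → 3*q > 13) ∧ q ≠ 4*s - 9
Before k := s - pos - 5: q ≠ pos + s + 8 ∧ pos ≥ -2 ∧ (2*s ≥ 4*q + 6 → 3*q > 13) ∧ q ≠ 4*s - 9
Before skip: q ≠ pos + s + 8 ∧ pos ≥ -2 ∧ (2*s ≥ 4*q + 6 → 3*q > 13) ∧ q ≠ 4*s - 9
Before skip: q ≠ pos + s + 8 ∧ pos ≥ -2 ∧ (2*s ≥ 4*q + 6 → 3*q > 13) ∧ q ≠ 4*s - 9
The weakest precondition is q ≠ pos + s + 8 ∧ pos ≥ -2 ∧ (2*s ≥ 4*q + 6 → 3*q > 13) ∧ q ≠ 4*s - 9.
Check whether q ≠ pos + s + 8 ∧ pos ≥ -1 ∧ (2*s ≥ 4*q + 6 → 3*q > 13) ∧ q ≠ 4*s - 9 implies it.
Every state satisfying the precondition satisfies the weakest precondition: the implication holds.
Answer: valid


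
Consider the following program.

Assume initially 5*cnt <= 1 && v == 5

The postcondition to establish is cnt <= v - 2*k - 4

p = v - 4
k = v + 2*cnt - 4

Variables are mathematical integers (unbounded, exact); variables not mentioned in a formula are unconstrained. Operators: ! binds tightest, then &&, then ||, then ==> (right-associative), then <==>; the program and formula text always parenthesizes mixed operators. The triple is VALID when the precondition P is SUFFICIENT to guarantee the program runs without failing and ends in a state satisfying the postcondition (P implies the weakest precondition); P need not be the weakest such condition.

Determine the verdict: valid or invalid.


Working backward. After the program, the postcondition cnt <= v - 2*k - 4 must hold; in canonical form it is cnt + 2*k <= v - 4.
Before k := v + 2*cnt - 4: 5*cnt + v <= 4
Before p := v - 4: 5*cnt + v <= 4
The weakest precondition is 5*cnt + v <= 4.
Check whether 5*cnt <= 1 && v == 5 implies it.
Countermodel: at the initial state cnt = 0, v = 5, the precondition holds but the weakest precondition fails.
Answer: invalid


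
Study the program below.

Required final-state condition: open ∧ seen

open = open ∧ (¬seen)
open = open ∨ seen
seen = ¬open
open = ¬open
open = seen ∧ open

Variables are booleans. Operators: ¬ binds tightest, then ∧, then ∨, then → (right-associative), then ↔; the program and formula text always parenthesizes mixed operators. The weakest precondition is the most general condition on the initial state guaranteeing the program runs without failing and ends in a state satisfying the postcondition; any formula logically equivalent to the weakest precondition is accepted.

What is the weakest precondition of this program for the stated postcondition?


Working backward. After the program, open ∧ seen must hold.
Before open := seen ∧ open: seen ∧ open
Before open := ¬open: seen ∧ (¬open)
Before seen := ¬open: ¬open
Before open := open ∨ seen: ¬(open ∨ seen)
Before open := open ∧ (¬seen): ¬((open ∧ (¬seen)) ∨ seen)
Answer: WP = ¬((open ∧ (¬seen)) ∨ seen)


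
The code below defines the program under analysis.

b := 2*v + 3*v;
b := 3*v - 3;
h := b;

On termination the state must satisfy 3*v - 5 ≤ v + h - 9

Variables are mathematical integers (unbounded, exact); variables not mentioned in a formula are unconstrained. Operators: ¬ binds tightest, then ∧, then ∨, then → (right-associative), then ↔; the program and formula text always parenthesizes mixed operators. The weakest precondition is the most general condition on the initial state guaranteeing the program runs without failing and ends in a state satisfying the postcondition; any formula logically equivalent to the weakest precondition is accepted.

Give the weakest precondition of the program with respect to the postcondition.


Working backward. After the program, the postcondition 3*v - 5 ≤ v + h - 9 must hold; in canonical form it is 2*v ≤ h - 4.
Before h := b: 2*v ≤ b - 4
Before b := 3*v - 3: v ≥ 7
Before b := 2*v + 3*v: v ≥ 7
Answer: WP = v ≥ 7


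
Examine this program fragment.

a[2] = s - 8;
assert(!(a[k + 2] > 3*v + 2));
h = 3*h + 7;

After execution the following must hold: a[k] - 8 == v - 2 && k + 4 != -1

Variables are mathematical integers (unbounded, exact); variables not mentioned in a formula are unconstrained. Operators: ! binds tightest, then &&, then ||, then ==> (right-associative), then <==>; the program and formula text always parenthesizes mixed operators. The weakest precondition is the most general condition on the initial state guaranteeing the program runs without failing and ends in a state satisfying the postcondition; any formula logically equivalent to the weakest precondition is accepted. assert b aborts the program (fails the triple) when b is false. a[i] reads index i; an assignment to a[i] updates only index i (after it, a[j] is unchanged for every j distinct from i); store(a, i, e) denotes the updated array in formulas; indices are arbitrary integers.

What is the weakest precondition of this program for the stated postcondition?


Working backward. After the program, the postcondition a[k] - 8 == v - 2 && k + 4 != -1 must hold; in canonical form it is a[k] == v + 6 && k != -5.
Before h := 3*h + 7: a[k] == v + 6 && k != -5
Before assert !(a[k + 2] > 3*v + 2): (!(a[k + 2] > 3*v + 2)) && a[k] == v + 6 && k != -5
Before a[2] := s - 8: (!(store(a, 2, s - 8)[k + 2] > 3*v + 2)) && store(a, 2, s - 8)[k] == v + 6 && k != -5
Answer: WP = (!(store(a, 2, s - 8)[k + 2] > 3*v + 2)) && store(a, 2, s - 8)[k] == v + 6 && k != -5


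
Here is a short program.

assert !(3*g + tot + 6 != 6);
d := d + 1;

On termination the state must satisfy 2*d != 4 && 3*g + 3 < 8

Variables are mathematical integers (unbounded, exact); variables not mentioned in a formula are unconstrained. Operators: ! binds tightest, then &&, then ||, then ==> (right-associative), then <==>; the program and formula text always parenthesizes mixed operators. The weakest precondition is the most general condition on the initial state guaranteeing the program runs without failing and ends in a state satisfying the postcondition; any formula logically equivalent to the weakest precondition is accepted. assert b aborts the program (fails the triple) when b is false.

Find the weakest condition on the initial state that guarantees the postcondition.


Working backward. After the program, the postcondition 2*d != 4 && 3*g + 3 < 8 must hold; in canonical form it is 2*d != 4 && 3*g < 5.
Before d := d + 1: 2*d != 2 && 3*g < 5
Before assert !(3*g + tot + 6 != 6): (!(3*g + tot != 0)) && 2*d != 2 && 3*g < 5
Answer: WP = (!(3*g + tot != 0)) && 2*d != 2 && 3*g < 5


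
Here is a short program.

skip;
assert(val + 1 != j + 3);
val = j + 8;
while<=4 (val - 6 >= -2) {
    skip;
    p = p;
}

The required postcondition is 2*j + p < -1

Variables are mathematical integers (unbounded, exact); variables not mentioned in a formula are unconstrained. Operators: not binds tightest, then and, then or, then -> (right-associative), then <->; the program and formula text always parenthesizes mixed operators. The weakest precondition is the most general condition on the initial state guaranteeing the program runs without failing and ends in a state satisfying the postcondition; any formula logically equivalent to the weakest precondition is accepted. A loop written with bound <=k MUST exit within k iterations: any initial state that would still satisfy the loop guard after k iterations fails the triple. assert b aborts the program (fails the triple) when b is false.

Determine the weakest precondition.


Working backward. After the program, 2*j + p < -1 must hold.
Before the loop (bound <=4), unroll the exhaustion recursion (WP_0 = exit-now case; WP_j = one more guarded iteration, up to j = 4):
  WP_0: (not (val >= 4)) and 2*j + p < -1
  WP_1: (val >= 4 -> ((not (val >= 4)) and 2*j + p < -1)) and ((not (val >= 4)) -> 2*j + p < -1)
  WP_2: (val >= 4 -> ((val >= 4 -> ((not (val >= 4)) and 2*j + p < -1)) and ((not (val >= 4)) -> 2*j + p < -1))) and ((not (val >= 4)) -> 2*j + p < -1)
  WP_3: (val >= 4 -> ((val >= 4 -> ((val >= 4 -> ((not (val >= 4)) and 2*j + p < -1)) and ((not (val >= 4)) -> 2*j + p < -1))) and ((not (val >= 4)) -> 2*j + p < -1))) and ((not (val >= 4)) -> 2*j + p < -1)
  WP_4: (val >= 4 -> ((val >= 4 -> ((val >= 4 -> ((val >= 4 -> ((not (val >= 4)) and 2*j + p < -1)) and ((not (val >= 4)) -> 2*j + p < -1))) and ((not (val >= 4)) -> 2*j + p < -1))) and ((not (val >= 4)) -> 2*j + p < -1))) and ((not (val >= 4)) -> 2*j + p < -1)
So before the loop: (val >= 4 -> ((val >= 4 -> ((val >= 4 -> ((val >= 4 -> ((not (val >= 4)) and 2*j + p < -1)) and ((not (val >= 4)) -> 2*j + p < -1))) and ((not (val >= 4)) -> 2*j + p < -1))) and ((not (val >= 4)) -> 2*j + p < -1))) and ((not (val >= 4)) -> 2*j + p < -1)
Before val := j + 8: (j >= -4 -> ((j >= -4 -> ((j >= -4 -> ((j >= -4 -> ((not (j >= -4)) and 2*j + p < -1)) and ((not (j >= -4)) -> 2*j + p < -1))) and ((not (j >= -4)) -> 2*j + p < -1))) and ((not (j >= -4)) -> 2*j + p < -1))) and ((not (j >= -4)) -> 2*j + p < -1)
Before assert val + 1 != j + 3: val != j + 2 and (j >= -4 -> ((j >= -4 -> ((j >= -4 -> ((j >= -4 -> ((not (j >= -4)) and 2*j + p < -1)) and ((not (j >= -4)) -> 2*j + p < -1))) and ((not (j >= -4)) -> 2*j + p < -1))) and ((not (j >= -4)) -> 2*j + p < -1))) and ((not (j >= -4)) -> 2*j + p < -1)
Before skip: val != j + 2 and (j >= -4 -> ((j >= -4 -> ((j >= -4 -> ((j >= -4 -> ((not (j >= -4)) and 2*j + p < -1)) and ((not (j >= -4)) -> 2*j + p < -1))) and ((not (j >= -4)) -> 2*j + p < -1))) and ((not (j >= -4)) -> 2*j + p < -1))) and ((not (j >= -4)) -> 2*j + p < -1)
Answer: WP = val != j + 2 and (j >= -4 -> ((j >= -4 -> ((j >= -4 -> ((j >= -4 -> ((not (j >= -4)) and 2*j + p < -1)) and ((not (j >= -4)) -> 2*j + p < -1))) and ((not (j >= -4)) -> 2*j + p < -1))) and ((not (j >= -4)) -> 2*j + p < -1))) and ((not (j >= -4)) -> 2*j + p < -1)


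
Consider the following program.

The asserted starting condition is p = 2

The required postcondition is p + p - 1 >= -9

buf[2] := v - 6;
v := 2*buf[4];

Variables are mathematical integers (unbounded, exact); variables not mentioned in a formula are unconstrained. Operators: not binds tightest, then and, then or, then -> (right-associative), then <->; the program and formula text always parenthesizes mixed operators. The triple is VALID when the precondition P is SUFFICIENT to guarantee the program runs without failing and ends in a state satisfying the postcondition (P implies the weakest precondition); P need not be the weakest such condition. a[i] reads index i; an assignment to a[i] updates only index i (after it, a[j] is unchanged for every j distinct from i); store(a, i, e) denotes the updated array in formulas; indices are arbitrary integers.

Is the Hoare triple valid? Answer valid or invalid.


Working backward. After the program, the postcondition p + p - 1 >= -9 must hold; in canonical form it is 2*p >= -8.
Before v := 2*buf[4]: 2*p >= -8
Before buf[2] := v - 6: 2*p >= -8
The weakest precondition is 2*p >= -8.
Check whether p = 2 implies it.
Every state satisfying the precondition satisfies the weakest precondition: the implication holds.
Answer: valid
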